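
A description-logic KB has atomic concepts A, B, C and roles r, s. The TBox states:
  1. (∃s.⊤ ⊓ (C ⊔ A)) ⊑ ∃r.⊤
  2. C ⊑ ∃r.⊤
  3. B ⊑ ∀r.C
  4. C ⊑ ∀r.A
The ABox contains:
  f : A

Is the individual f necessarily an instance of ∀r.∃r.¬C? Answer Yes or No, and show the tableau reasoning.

1. f : ∀r.∃r.¬C?  L(f) = {A} ∪ {∃r.∀r.C}
   open: L(f) ⊇ {A, ¬B, ¬C, ∀s.⊥, ∃r.∀r.C} (+ ∃-successors) — f ∉ ∀r.∃r.¬C possible
2. Hence f : ∀r.∃r.¬C: not entailed.

No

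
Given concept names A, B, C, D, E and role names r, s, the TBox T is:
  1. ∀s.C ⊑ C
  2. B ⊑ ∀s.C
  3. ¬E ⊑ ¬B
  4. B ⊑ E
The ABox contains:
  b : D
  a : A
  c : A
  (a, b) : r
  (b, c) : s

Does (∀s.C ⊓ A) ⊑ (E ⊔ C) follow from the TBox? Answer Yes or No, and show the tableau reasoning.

Yes

1. (∀s.C ⊓ A) ⊑ (E ⊔ C)  ⇔  ((∀s.C ⊓ A) ⊓ (¬E ⊓ ¬C)) unsat w.r.t. T
   all branches close; clash {C, ¬C} at x₀
2. Hence (∀s.C ⊓ A) ⊑ (E ⊔ C): entailed.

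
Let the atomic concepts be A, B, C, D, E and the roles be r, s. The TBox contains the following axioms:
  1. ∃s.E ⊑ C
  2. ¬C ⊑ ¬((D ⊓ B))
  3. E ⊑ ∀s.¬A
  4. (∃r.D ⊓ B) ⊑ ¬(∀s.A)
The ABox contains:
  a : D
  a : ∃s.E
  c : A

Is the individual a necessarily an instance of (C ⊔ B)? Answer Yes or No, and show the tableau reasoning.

Yes

1. a : (C ⊔ B)?  L(a) = {D, ∃s.E} ∪ {(¬C ⊓ ¬B)}
   clash {C, ¬C} at a — a ∈ (C ⊔ B)
2. Hence a : (C ⊔ B): entailed.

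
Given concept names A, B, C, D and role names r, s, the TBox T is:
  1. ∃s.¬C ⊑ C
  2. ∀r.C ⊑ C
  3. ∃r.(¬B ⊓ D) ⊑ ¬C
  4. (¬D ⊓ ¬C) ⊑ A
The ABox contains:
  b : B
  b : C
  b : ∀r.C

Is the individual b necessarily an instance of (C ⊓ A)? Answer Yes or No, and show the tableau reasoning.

1. b : (C ⊓ A)?  L(b) = {B, C, ∀r.C} ∪ {(¬C ⊔ ¬A)}
   open: L(b) ⊇ {B, C, ¬A, ∀r.(B ⊔ ¬D), ∀r.C} — b ∉ (C ⊓ A) possible
2. Hence b : (C ⊓ A): not entailed.

No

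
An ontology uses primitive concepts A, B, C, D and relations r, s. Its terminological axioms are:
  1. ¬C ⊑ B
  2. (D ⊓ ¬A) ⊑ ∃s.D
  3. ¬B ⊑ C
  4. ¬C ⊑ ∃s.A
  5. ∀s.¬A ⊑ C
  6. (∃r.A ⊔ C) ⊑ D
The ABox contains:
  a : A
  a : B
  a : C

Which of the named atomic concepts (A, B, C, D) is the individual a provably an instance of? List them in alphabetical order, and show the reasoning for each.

{A, B, C, D}

1. a : A?  L(a) = {A, B, C} ∪ {¬A}
   clash {A, ¬A} at a — a ∈ A
2. a : B?  L(a) = {A, B, C} ∪ {¬B}
   clash {B, ¬B} at a — a ∈ B
3. a : C?  L(a) = {A, B, C} ∪ {¬C}
   clash {C, ¬C} at a — a ∈ C
4. a : D?  L(a) = {A, B, C} ∪ {¬D}
   clash {D, ¬D} at a — a ∈ D
5. Entailed for a: {A, B, C, D}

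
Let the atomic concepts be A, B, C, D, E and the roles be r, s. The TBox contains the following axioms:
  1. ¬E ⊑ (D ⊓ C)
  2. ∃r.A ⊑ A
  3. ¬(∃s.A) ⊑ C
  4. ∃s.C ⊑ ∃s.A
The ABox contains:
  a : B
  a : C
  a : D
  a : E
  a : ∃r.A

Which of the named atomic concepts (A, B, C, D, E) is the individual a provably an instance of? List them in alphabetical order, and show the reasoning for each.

1. a : A?  L(a) = {B, C, D, E, ∃r.A} ∪ {¬A}
   clash {A, ¬A} at a — a ∈ A
2. a : B?  L(a) = {B, C, D, E, ∃r.A} ∪ {¬B}
   clash {B, ¬B} at a — a ∈ B
3. a : C?  L(a) = {B, C, D, E, ∃r.A} ∪ {¬C}
   clash {C, ¬C} at a — a ∈ C
4. a : D?  L(a) = {B, C, D, E, ∃r.A} ∪ {¬D}
   clash {D, ¬D} at a — a ∈ D
5. a : E?  L(a) = {B, C, D, E, ∃r.A} ∪ {¬E}
   clash {E, ¬E} at a — a ∈ E
6. Entailed for a: {A, B, C, D, E}

{A, B, C, D, E}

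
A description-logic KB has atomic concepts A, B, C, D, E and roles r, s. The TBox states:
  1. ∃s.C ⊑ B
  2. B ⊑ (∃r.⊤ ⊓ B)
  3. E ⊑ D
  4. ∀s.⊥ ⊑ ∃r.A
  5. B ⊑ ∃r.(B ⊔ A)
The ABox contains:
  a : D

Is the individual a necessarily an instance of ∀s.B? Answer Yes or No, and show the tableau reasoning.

1. a : ∀s.B?  L(a) = {D} ∪ {∃s.¬B}
   open: L(a) ⊇ {D, ¬B, ∀s.¬C, ∃s.¬B, ∃s.⊤} (+ ∃-successors) — a ∉ ∀s.B possible
2. Hence a : ∀s.B: not entailed.

No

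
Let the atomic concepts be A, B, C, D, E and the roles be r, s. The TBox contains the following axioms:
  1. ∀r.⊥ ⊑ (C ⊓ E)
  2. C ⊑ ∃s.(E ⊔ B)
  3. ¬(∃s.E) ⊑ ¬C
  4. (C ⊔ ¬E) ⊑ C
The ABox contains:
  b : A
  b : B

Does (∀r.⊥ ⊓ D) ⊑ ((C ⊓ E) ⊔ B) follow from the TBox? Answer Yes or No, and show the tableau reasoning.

1. (∀r.⊥ ⊓ D) ⊑ ((C ⊓ E) ⊔ B)  ⇔  ((∀r.⊥ ⊓ D) ⊓ ((¬C ⊔ ¬E) ⊓ ¬B)) unsat w.r.t. T
   all branches close; clash {E, ¬E} at x₀
2. Hence (∀r.⊥ ⊓ D) ⊑ ((C ⊓ E) ⊔ B): entailed.

Yes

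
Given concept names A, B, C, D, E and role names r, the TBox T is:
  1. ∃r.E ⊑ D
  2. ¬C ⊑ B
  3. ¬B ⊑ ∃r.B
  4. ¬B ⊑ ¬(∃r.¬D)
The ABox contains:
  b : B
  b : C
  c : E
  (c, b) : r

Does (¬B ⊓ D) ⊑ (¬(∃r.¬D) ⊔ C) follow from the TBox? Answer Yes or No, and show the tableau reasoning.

1. (¬B ⊓ D) ⊑ (¬(∃r.¬D) ⊔ C)  ⇔  ((¬B ⊓ D) ⊓ (∃r.¬D ⊓ ¬C)) unsat w.r.t. T
   all branches close; clash {B, ¬B} at x₀
2. Hence (¬B ⊓ D) ⊑ (¬(∃r.¬D) ⊔ C): entailed.

Yes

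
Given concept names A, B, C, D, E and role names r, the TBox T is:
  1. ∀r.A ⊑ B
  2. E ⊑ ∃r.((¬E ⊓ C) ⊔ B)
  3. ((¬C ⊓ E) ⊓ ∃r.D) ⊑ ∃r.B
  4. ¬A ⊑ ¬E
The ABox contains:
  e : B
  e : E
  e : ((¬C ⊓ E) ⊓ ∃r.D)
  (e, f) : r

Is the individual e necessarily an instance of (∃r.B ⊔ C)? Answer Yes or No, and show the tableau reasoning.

1. e : (∃r.B ⊔ C)?  L(e) = {B, E, ((¬C ⊓ E) ⊓ ∃r.D)} ∪ {(∀r.¬B ⊓ ¬C)}
   clash {E, ¬E} at e — e ∈ (∃r.B ⊔ C)
2. Hence e : (∃r.B ⊔ C): entailed.

Yes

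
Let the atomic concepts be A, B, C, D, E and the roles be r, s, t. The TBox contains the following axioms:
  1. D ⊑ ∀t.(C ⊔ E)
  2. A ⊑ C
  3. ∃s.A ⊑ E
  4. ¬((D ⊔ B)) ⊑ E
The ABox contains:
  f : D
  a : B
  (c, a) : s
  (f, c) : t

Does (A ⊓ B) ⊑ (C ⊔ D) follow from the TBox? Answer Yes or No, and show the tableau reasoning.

1. (A ⊓ B) ⊑ (C ⊔ D)  ⇔  ((A ⊓ B) ⊓ (¬C ⊓ ¬D)) unsat w.r.t. T
   all branches close; clash {C, ¬C} at x₀
2. Hence (A ⊓ B) ⊑ (C ⊔ D): entailed.

Yes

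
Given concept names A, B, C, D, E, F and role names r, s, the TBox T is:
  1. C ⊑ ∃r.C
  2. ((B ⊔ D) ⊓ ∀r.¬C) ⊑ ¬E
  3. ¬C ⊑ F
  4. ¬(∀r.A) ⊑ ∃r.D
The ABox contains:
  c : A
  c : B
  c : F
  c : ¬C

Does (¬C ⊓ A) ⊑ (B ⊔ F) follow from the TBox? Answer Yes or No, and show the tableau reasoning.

Yes

1. (¬C ⊓ A) ⊑ (B ⊔ F)  ⇔  ((¬C ⊓ A) ⊓ (¬B ⊓ ¬F)) unsat w.r.t. T
   all branches close; clash {F, ¬F} at x₀
2. Hence (¬C ⊓ A) ⊑ (B ⊔ F): entailed.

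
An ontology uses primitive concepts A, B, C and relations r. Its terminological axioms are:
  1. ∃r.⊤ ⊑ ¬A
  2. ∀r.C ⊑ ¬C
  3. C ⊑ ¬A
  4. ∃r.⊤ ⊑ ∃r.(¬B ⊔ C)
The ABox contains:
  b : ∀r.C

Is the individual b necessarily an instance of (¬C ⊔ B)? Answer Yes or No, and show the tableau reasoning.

Yes

1. b : (¬C ⊔ B)?  L(b) = {∀r.C} ∪ {(C ⊓ ¬B)}
   clash {C, ¬C} at b — b ∈ (¬C ⊔ B)
2. Hence b : (¬C ⊔ B): entailed.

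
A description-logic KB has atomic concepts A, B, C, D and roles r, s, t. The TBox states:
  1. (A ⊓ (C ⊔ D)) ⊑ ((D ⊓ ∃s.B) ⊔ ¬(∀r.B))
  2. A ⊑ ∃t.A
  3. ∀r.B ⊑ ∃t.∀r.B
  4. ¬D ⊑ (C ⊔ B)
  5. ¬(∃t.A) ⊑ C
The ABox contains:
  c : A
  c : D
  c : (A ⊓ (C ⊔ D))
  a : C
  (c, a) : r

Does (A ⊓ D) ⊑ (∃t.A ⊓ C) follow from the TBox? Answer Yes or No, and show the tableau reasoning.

1. (A ⊓ D) ⊑ (∃t.A ⊓ C)  ⇔  ((A ⊓ D) ⊓ (∀t.¬A ⊔ ¬C)) unsat w.r.t. T
   apply at x₀: A⊑∃t.A
   open: L(x₀) ⊇ {A, D, ¬C, ∃r.¬B, ∃t.A} (+ ∃-successors)
2. Hence (A ⊓ D) ⊑ (∃t.A ⊓ C): not entailed.

No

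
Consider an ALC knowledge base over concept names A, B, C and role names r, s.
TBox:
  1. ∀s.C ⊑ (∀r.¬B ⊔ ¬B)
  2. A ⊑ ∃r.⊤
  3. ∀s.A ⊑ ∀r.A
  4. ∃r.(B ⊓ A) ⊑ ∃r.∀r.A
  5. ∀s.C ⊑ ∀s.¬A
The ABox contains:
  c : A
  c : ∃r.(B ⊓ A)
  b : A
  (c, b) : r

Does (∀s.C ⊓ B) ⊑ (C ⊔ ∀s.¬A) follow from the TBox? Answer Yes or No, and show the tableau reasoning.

1. (∀s.C ⊓ B) ⊑ (C ⊔ ∀s.¬A)  ⇔  ((∀s.C ⊓ B) ⊓ (¬C ⊓ ∃s.A)) unsat w.r.t. T
   all branches close; clash {B, ¬B} at x₀
2. Hence (∀s.C ⊓ B) ⊑ (C ⊔ ∀s.¬A): entailed.

Yes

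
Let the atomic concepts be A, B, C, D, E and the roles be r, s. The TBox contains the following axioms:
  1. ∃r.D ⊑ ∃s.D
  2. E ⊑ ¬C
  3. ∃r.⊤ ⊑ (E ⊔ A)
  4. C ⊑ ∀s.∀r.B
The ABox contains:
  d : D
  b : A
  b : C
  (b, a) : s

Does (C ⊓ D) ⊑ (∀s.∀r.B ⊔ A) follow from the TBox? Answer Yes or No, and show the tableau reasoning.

1. (C ⊓ D) ⊑ (∀s.∀r.B ⊔ A)  ⇔  ((C ⊓ D) ⊓ (∃s.∃r.¬B ⊓ ¬A)) unsat w.r.t. T
   all branches close; clash {C, ¬C} at x₀
2. Hence (C ⊓ D) ⊑ (∀s.∀r.B ⊔ A): entailed.

Yes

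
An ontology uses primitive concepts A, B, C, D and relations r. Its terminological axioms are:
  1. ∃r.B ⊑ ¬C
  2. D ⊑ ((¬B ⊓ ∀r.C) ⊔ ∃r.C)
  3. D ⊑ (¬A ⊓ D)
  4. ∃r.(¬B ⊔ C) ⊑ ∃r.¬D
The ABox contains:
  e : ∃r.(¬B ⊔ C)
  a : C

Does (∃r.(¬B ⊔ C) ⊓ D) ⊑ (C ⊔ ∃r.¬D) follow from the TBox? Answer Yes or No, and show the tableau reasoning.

Yes

1. (∃r.(¬B ⊔ C) ⊓ D) ⊑ (C ⊔ ∃r.¬D)  ⇔  ((∃r.(¬B ⊔ C) ⊓ D) ⊓ (¬C ⊓ ∀r.D)) unsat w.r.t. T
   all branches close; clash {D, ¬D} at an ∃-successor
2. Hence (∃r.(¬B ⊔ C) ⊓ D) ⊑ (C ⊔ ∃r.¬D): entailed.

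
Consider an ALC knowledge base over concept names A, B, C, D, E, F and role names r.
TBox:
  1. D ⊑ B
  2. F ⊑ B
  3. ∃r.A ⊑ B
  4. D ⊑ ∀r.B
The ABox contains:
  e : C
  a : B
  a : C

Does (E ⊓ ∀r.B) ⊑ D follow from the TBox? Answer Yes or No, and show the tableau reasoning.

No

1. (E ⊓ ∀r.B) ⊑ D  ⇔  ((E ⊓ ∀r.B) ⊓ ¬D) unsat w.r.t. T
   open: L(x₀) ⊇ {E, ¬D, ¬F, ∀r.B, ∀r.¬A}
2. Hence (E ⊓ ∀r.B) ⊑ D: not entailed.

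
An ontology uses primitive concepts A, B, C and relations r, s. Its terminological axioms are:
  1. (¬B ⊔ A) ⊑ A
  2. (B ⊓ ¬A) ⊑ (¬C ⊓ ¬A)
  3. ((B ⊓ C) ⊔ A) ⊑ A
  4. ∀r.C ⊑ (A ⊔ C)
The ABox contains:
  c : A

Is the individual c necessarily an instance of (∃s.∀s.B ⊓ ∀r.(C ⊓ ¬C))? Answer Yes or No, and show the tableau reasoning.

No

1. c : (∃s.∀s.B ⊓ ∀r.(C ⊓ ¬C))?  L(c) = {A} ∪ {(∀s.∃s.¬B ⊔ ∃r.(¬C ⊔ C))}
   open: L(c) ⊇ {A, ∀s.∃s.¬B, ∃r.¬C} (+ ∃-successors) — c ∉ (∃s.∀s.B ⊓ ∀r.(C ⊓ ¬C)) possible
2. Hence c : (∃s.∀s.B ⊓ ∀r.(C ⊓ ¬C)): not entailed.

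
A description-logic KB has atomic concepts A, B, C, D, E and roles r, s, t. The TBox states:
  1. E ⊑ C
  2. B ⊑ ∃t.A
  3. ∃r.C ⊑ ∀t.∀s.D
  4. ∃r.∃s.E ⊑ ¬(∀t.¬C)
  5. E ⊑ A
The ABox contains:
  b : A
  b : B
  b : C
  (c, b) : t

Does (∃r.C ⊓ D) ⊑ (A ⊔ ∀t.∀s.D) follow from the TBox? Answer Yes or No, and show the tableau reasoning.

Yes

1. (∃r.C ⊓ D) ⊑ (A ⊔ ∀t.∀s.D)  ⇔  ((∃r.C ⊓ D) ⊓ (¬A ⊓ ∃t.∃s.¬D)) unsat w.r.t. T
   all branches close; clash {A, ¬A} at x₀
2. Hence (∃r.C ⊓ D) ⊑ (A ⊔ ∀t.∀s.D): entailed.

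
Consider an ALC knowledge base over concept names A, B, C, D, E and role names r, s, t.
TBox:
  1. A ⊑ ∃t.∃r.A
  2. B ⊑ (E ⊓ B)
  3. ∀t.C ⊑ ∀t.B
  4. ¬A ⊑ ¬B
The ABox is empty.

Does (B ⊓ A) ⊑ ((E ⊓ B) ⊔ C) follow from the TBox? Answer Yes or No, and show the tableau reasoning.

Yes

1. (B ⊓ A) ⊑ ((E ⊓ B) ⊔ C)  ⇔  ((B ⊓ A) ⊓ ((¬E ⊔ ¬B) ⊓ ¬C)) unsat w.r.t. T
   all branches close; clash {B, ¬B} at x₀
2. Hence (B ⊓ A) ⊑ ((E ⊓ B) ⊔ C): entailed.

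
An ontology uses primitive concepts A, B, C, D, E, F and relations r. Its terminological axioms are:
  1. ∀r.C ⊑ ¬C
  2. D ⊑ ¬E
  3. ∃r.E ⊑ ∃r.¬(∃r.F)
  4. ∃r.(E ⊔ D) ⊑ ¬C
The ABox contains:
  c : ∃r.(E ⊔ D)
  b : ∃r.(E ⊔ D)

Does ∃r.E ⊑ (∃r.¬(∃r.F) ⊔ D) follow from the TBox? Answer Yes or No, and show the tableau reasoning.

Yes

1. ∃r.E ⊑ (∃r.¬(∃r.F) ⊔ D)  ⇔  (∃r.E ⊓ (∀r.∃r.F ⊓ ¬D)) unsat w.r.t. T
   all branches close; clash {F, ¬F} at an ∃-successor
2. Hence ∃r.E ⊑ (∃r.¬(∃r.F) ⊔ D): entailed.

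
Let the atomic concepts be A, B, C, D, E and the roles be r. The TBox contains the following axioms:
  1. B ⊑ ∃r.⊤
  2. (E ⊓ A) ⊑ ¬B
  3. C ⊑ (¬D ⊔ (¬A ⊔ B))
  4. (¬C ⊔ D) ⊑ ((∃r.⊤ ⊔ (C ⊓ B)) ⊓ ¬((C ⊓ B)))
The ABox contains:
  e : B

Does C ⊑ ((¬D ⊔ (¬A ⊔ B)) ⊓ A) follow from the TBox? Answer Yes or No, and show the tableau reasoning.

No

1. C ⊑ ((¬D ⊔ (¬A ⊔ B)) ⊓ A)  ⇔  (C ⊓ ((D ⊓ (A ⊓ ¬B)) ⊔ ¬A)) unsat w.r.t. T
   apply at x₀: C⊑(¬D ⊔ (¬A ⊔ B))
   open: L(x₀) ⊇ {C, ¬A, ¬B, ¬D}
2. Hence C ⊑ ((¬D ⊔ (¬A ⊔ B)) ⊓ A): not entailed.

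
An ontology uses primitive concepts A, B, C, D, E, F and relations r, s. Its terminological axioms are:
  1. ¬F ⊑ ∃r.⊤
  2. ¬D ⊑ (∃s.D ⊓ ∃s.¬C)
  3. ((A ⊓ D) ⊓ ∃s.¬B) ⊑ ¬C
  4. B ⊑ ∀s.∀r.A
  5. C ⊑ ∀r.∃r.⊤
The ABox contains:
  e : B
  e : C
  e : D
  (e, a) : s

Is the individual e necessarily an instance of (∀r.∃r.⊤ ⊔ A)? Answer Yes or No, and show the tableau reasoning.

1. e : (∀r.∃r.⊤ ⊔ A)?  L(e) = {B, C, D} ∪ {(∃r.∀r.⊥ ⊓ ¬A)}
   clash {C, ¬C} at e — e ∈ (∀r.∃r.⊤ ⊔ A)
2. Hence e : (∀r.∃r.⊤ ⊔ A): entailed.

Yes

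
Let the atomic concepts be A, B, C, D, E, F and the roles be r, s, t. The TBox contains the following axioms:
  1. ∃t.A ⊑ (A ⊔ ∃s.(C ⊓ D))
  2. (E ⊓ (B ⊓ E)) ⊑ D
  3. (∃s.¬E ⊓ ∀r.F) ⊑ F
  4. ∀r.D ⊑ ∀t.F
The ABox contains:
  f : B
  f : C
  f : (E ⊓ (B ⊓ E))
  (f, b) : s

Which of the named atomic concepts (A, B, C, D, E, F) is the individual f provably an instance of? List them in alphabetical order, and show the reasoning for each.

1. f : A?  L(f) = {B, C, (E ⊓ (B ⊓ E))} ∪ {¬A}
   apply at f: (E ⊓ (B ⊓ E))⊑D
   open: L(f) ⊇ {B, C, D, E, ¬A, …} (+ ∃-successors) — f ∉ A possible
2. f : B?  L(f) = {B, C, (E ⊓ (B ⊓ E))} ∪ {¬B}
   clash {B, ¬B} at f — f ∈ B
3. f : C?  L(f) = {B, C, (E ⊓ (B ⊓ E))} ∪ {¬C}
   clash {C, ¬C} at f — f ∈ C
4. f : D?  L(f) = {B, C, (E ⊓ (B ⊓ E))} ∪ {¬D}
   clash {D, ¬D} at f — f ∈ D
5. f : E?  L(f) = {B, C, (E ⊓ (B ⊓ E))} ∪ {¬E}
   clash {E, ¬E} at f — f ∈ E
6. f : F?  L(f) = {B, C, (E ⊓ (B ⊓ E))} ∪ {¬F}
   apply at f: (E ⊓ (B ⊓ E))⊑D
   open: L(f) ⊇ {B, C, D, E, ¬F, …} (+ ∃-successors) — f ∉ F possible
7. Entailed for f: {B, C, D, E}

{B, C, D, E}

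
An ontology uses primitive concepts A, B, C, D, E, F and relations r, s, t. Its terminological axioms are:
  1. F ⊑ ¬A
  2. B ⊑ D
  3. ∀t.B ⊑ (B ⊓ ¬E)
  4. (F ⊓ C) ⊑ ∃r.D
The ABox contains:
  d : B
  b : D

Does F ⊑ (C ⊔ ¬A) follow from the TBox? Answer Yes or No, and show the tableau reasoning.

1. F ⊑ (C ⊔ ¬A)  ⇔  (F ⊓ (¬C ⊓ A)) unsat w.r.t. T
   all branches close; clash {A, ¬A} at x₀
2. Hence F ⊑ (C ⊔ ¬A): entailed.

Yes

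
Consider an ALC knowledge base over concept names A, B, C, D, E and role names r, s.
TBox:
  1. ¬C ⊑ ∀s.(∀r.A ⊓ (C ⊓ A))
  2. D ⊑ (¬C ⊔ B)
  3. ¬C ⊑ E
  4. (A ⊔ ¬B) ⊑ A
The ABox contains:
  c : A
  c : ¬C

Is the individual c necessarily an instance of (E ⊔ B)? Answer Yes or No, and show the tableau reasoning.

1. c : (E ⊔ B)?  L(c) = {A, ¬C} ∪ {(¬E ⊓ ¬B)}
   clash {E, ¬E} at c — c ∈ (E ⊔ B)
2. Hence c : (E ⊔ B): entailed.

Yes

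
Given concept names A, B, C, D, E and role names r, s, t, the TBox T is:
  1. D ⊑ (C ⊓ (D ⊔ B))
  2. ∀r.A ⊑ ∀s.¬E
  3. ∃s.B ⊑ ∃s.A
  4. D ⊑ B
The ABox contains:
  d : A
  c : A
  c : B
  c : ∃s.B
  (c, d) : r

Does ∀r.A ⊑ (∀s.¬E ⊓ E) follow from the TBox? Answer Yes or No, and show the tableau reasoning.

No

1. ∀r.A ⊑ (∀s.¬E ⊓ E)  ⇔  (∀r.A ⊓ (∃s.E ⊔ ¬E)) unsat w.r.t. T
   apply at x₀: ∀r.A⊑∀s.¬E
   open: L(x₀) ⊇ {¬D, ¬E, ∀r.A, ∀s.¬B, ∀s.¬E}
2. Hence ∀r.A ⊑ (∀s.¬E ⊓ E): not entailed.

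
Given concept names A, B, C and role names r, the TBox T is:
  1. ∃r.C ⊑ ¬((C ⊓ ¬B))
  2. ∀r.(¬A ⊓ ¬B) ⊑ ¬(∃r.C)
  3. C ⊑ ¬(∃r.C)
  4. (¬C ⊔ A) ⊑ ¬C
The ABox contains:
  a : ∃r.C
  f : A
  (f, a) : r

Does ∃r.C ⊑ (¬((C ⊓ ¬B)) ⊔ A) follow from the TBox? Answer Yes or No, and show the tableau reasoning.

1. ∃r.C ⊑ (¬((C ⊓ ¬B)) ⊔ A)  ⇔  (∃r.C ⊓ ((C ⊓ ¬B) ⊓ ¬A)) unsat w.r.t. T
   all branches close; clash {C, ¬C} at x₀
2. Hence ∃r.C ⊑ (¬((C ⊓ ¬B)) ⊔ A): entailed.

Yes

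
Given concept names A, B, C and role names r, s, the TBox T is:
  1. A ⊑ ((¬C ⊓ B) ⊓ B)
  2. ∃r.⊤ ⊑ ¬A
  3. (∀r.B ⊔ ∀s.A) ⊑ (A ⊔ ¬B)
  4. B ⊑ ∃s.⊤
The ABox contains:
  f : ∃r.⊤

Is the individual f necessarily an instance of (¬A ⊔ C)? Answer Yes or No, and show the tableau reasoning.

Yes

1. f : (¬A ⊔ C)?  L(f) = {∃r.⊤} ∪ {(A ⊓ ¬C)}
   clash {A, ¬A} at f — f ∈ (¬A ⊔ C)
2. Hence f : (¬A ⊔ C): entailed.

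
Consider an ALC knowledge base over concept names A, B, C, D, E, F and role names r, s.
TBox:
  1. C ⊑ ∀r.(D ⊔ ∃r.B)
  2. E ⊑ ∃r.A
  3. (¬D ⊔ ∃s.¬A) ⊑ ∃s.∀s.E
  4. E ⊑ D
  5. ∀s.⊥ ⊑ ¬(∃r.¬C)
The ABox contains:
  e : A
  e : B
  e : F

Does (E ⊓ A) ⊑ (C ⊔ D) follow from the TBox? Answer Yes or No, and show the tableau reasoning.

Yes

1. (E ⊓ A) ⊑ (C ⊔ D)  ⇔  ((E ⊓ A) ⊓ (¬C ⊓ ¬D)) unsat w.r.t. T
   all branches close; clash {D, ¬D} at x₀
2. Hence (E ⊓ A) ⊑ (C ⊔ D): entailed.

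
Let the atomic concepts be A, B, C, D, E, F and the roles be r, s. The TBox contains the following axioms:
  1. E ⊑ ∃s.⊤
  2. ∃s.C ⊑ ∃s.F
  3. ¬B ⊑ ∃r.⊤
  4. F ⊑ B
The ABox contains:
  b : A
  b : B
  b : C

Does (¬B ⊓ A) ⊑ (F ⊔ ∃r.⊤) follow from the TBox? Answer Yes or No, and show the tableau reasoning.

Yes

1. (¬B ⊓ A) ⊑ (F ⊔ ∃r.⊤)  ⇔  ((¬B ⊓ A) ⊓ (¬F ⊓ ∀r.⊥)) unsat w.r.t. T
   all branches close; clash ⊥ at an ∃-successor
2. Hence (¬B ⊓ A) ⊑ (F ⊔ ∃r.⊤): entailed.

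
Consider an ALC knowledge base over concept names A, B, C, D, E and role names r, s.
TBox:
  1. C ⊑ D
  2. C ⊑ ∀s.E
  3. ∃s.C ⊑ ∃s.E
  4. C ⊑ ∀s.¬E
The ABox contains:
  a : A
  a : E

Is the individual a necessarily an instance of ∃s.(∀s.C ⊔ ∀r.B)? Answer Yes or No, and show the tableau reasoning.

No

1. a : ∃s.(∀s.C ⊔ ∀r.B)?  L(a) = {A, E} ∪ {∀s.(∃s.¬C ⊓ ∃r.¬B)}
   open: L(a) ⊇ {A, E, ¬C, ∀s.(∃s.¬C ⊓ ∃r.¬B), ∀s.¬C} — a ∉ ∃s.(∀s.C ⊔ ∀r.B) possible
2. Hence a : ∃s.(∀s.C ⊔ ∀r.B): not entailed.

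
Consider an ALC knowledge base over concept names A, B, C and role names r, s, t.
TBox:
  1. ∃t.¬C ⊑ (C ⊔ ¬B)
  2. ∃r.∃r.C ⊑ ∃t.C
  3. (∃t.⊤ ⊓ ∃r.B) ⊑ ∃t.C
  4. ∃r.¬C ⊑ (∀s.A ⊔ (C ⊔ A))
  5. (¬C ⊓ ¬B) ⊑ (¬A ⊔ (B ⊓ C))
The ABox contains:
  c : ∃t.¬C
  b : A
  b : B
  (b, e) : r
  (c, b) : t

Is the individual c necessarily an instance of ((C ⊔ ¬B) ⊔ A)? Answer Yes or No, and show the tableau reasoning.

Yes

1. c : ((C ⊔ ¬B) ⊔ A)?  L(c) = {∃t.¬C} ∪ {((¬C ⊓ B) ⊓ ¬A)}
   clash {A, ¬A} at c — c ∈ ((C ⊔ ¬B) ⊔ A)
2. Hence c : ((C ⊔ ¬B) ⊔ A): entailed.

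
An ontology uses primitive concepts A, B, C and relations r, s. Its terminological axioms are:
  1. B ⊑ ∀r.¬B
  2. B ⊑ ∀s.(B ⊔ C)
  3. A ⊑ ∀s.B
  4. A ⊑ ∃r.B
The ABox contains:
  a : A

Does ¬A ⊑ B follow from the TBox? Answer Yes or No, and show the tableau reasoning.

1. ¬A ⊑ B  ⇔  (¬A ⊓ ¬B) unsat w.r.t. T
   open: L(x₀) ⊇ {¬A, ¬B}
2. Hence ¬A ⊑ B: not entailed.

No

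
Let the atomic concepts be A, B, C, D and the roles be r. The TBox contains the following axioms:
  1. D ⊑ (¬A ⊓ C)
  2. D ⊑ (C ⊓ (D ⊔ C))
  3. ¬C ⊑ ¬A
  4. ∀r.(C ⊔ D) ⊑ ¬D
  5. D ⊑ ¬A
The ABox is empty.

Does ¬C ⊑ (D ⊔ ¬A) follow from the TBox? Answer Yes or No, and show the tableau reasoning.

Yes

1. ¬C ⊑ (D ⊔ ¬A)  ⇔  (¬C ⊓ (¬D ⊓ A)) unsat w.r.t. T
   all branches close; clash {A, ¬A} at x₀
2. Hence ¬C ⊑ (D ⊔ ¬A): entailed.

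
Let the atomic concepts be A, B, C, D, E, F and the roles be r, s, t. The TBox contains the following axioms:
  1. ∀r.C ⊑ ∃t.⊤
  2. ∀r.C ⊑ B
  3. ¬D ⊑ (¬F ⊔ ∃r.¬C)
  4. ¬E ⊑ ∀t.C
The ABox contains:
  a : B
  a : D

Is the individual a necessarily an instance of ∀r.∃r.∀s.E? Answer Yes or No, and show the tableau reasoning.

No

1. a : ∀r.∃r.∀s.E?  L(a) = {B, D} ∪ {∃r.∀r.∃s.¬E}
   open: L(a) ⊇ {B, D, E, ∃r.¬C, ∃r.∀r.∃s.¬E} (+ ∃-successors) — a ∉ ∀r.∃r.∀s.E possible
2. Hence a : ∀r.∃r.∀s.E: not entailed.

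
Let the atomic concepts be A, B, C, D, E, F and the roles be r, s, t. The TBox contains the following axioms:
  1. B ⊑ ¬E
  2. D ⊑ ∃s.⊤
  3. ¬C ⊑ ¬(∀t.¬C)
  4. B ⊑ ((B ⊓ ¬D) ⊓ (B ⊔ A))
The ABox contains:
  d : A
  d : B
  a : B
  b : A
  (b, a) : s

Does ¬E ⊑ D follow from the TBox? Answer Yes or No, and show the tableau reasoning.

No

1. ¬E ⊑ D  ⇔  (¬E ⊓ ¬D) unsat w.r.t. T
   open: L(x₀) ⊇ {C, ¬B, ¬D, ¬E}
2. Hence ¬E ⊑ D: not entailed.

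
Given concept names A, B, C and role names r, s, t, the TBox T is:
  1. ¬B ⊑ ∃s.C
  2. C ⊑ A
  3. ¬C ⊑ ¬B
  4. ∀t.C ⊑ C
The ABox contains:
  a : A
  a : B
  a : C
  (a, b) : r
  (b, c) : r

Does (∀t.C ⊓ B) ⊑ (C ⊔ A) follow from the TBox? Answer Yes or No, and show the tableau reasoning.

Yes

1. (∀t.C ⊓ B) ⊑ (C ⊔ A)  ⇔  ((∀t.C ⊓ B) ⊓ (¬C ⊓ ¬A)) unsat w.r.t. T
   all branches close; clash {B, ¬B} at x₀
2. Hence (∀t.C ⊓ B) ⊑ (C ⊔ A): entailed.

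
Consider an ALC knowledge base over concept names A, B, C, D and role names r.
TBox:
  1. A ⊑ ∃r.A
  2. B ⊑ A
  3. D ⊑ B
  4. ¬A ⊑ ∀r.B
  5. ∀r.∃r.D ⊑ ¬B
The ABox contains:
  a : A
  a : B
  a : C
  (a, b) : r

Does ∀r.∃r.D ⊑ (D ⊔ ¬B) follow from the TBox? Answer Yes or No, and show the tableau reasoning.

1. ∀r.∃r.D ⊑ (D ⊔ ¬B)  ⇔  (∀r.∃r.D ⊓ (¬D ⊓ B)) unsat w.r.t. T
   all branches close; clash {B, ¬B} at x₀
2. Hence ∀r.∃r.D ⊑ (D ⊔ ¬B): entailed.

Yes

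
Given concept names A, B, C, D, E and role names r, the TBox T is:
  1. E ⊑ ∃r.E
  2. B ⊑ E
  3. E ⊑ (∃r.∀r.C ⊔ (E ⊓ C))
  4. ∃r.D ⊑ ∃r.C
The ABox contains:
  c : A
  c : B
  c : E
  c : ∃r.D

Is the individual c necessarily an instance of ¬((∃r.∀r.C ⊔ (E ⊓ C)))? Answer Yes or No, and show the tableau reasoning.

No

1. c : ¬((∃r.∀r.C ⊔ (E ⊓ C)))?  L(c) = {A, B, E, ∃r.D} ∪ {(∃r.∀r.C ⊔ (E ⊓ C))}
   apply at c: E⊑∃r.E; ∃r.D⊑∃r.C
   open: L(c) ⊇ {A, B, E, ∃r.C, ∃r.D, …} (+ ∃-successors) — c ∉ ¬((∃r.∀r.C ⊔ (E ⊓ C))) possible
2. Hence c : ¬((∃r.∀r.C ⊔ (E ⊓ C))): not entailed.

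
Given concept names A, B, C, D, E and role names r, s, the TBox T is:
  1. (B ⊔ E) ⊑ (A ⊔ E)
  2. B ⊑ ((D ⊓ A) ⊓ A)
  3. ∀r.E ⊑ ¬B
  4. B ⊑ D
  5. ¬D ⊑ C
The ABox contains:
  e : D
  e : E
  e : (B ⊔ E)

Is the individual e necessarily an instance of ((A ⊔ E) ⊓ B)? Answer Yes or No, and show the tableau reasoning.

No

1. e : ((A ⊔ E) ⊓ B)?  L(e) = {D, E, (B ⊔ E)} ∪ {((¬A ⊓ ¬E) ⊔ ¬B)}
   apply at e: (B ⊔ E)⊑(A ⊔ E)
   open: L(e) ⊇ {D, E, ¬B} — e ∉ ((A ⊔ E) ⊓ B) possible
2. Hence e : ((A ⊔ E) ⊓ B): not entailed.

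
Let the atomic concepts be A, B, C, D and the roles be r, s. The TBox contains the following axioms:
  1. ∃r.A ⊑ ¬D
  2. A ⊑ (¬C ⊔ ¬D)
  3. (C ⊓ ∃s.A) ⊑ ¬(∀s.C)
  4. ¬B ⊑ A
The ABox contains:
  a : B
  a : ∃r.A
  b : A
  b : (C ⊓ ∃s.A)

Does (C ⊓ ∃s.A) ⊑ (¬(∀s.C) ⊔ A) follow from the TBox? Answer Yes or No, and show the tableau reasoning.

1. (C ⊓ ∃s.A) ⊑ (¬(∀s.C) ⊔ A)  ⇔  ((C ⊓ ∃s.A) ⊓ (∀s.C ⊓ ¬A)) unsat w.r.t. T
   all branches close; clash {A, ¬A} at x₀
2. Hence (C ⊓ ∃s.A) ⊑ (¬(∀s.C) ⊔ A): entailed.

Yes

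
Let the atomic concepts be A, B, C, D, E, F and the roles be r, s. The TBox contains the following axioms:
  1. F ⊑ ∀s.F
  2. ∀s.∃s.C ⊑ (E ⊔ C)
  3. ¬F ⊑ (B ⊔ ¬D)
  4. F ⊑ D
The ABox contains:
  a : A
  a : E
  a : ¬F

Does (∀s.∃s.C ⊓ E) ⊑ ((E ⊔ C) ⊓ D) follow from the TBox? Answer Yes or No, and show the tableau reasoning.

No

1. (∀s.∃s.C ⊓ E) ⊑ ((E ⊔ C) ⊓ D)  ⇔  ((∀s.∃s.C ⊓ E) ⊓ ((¬E ⊓ ¬C) ⊔ ¬D)) unsat w.r.t. T
   apply at x₀: ∀s.∃s.C⊑(E ⊔ C)
   open: L(x₀) ⊇ {E, ¬D, ¬F, ∀s.∃s.C}
2. Hence (∀s.∃s.C ⊓ E) ⊑ ((E ⊔ C) ⊓ D): not entailed.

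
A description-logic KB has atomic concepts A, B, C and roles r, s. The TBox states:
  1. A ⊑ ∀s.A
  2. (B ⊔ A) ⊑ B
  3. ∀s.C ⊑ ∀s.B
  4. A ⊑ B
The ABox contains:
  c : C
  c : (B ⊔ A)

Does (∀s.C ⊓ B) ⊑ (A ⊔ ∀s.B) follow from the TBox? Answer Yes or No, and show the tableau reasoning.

Yes

1. (∀s.C ⊓ B) ⊑ (A ⊔ ∀s.B)  ⇔  ((∀s.C ⊓ B) ⊓ (¬A ⊓ ∃s.¬B)) unsat w.r.t. T
   all branches close; clash {B, ¬B} at an ∃-successor
2. Hence (∀s.C ⊓ B) ⊑ (A ⊔ ∀s.B): entailed.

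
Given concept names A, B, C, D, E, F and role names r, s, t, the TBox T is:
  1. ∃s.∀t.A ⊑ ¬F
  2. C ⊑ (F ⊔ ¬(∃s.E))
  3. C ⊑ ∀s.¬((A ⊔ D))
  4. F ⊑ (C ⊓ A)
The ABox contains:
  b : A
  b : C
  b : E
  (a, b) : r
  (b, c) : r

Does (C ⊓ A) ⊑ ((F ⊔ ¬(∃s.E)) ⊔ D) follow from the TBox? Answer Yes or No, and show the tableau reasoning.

Yes

1. (C ⊓ A) ⊑ ((F ⊔ ¬(∃s.E)) ⊔ D)  ⇔  ((C ⊓ A) ⊓ ((¬F ⊓ ∃s.E) ⊓ ¬D)) unsat w.r.t. T
   all branches close; clash {E, ¬E} at an ∃-successor
2. Hence (C ⊓ A) ⊑ ((F ⊔ ¬(∃s.E)) ⊔ D): entailed.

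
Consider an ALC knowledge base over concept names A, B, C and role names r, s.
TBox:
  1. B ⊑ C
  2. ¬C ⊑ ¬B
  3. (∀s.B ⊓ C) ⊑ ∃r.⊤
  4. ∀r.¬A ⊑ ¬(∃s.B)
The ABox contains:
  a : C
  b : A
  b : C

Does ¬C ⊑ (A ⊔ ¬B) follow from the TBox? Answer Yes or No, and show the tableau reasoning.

Yes

1. ¬C ⊑ (A ⊔ ¬B)  ⇔  (¬C ⊓ (¬A ⊓ B)) unsat w.r.t. T
   all branches close; clash {B, ¬B} at x₀
2. Hence ¬C ⊑ (A ⊔ ¬B): entailed.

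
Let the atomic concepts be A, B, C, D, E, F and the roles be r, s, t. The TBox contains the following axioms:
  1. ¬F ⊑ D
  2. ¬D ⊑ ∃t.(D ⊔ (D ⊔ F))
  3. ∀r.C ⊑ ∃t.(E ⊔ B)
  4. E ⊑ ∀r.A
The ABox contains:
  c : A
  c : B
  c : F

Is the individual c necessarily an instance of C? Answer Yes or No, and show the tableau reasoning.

1. c : C?  L(c) = {A, B, F} ∪ {¬C}
   open: L(c) ⊇ {A, B, D, F, ¬C, …} (+ ∃-successors) — c ∉ C possible
2. Hence c : C: not entailed.

No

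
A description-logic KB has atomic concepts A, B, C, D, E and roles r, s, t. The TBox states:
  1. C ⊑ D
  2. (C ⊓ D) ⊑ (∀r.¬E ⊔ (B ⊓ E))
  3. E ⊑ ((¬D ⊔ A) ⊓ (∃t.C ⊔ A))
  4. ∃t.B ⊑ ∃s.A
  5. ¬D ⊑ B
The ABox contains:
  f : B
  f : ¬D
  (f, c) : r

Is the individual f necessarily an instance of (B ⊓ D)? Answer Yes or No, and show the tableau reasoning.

No

1. f : (B ⊓ D)?  L(f) = {B, ¬D} ∪ {(¬B ⊔ ¬D)}
   open: L(f) ⊇ {B, ¬C, ¬D, ¬E, ∀t.¬B} — f ∉ (B ⊓ D) possible
2. Hence f : (B ⊓ D): not entailed.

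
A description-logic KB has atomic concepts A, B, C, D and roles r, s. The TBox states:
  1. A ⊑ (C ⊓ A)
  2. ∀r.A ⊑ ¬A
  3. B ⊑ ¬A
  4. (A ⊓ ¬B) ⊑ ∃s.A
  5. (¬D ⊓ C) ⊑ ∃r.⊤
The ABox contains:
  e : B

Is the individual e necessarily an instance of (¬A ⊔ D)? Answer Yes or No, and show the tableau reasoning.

Yes

1. e : (¬A ⊔ D)?  L(e) = {B} ∪ {(A ⊓ ¬D)}
   clash {A, ¬A} at e — e ∈ (¬A ⊔ D)
2. Hence e : (¬A ⊔ D): entailed.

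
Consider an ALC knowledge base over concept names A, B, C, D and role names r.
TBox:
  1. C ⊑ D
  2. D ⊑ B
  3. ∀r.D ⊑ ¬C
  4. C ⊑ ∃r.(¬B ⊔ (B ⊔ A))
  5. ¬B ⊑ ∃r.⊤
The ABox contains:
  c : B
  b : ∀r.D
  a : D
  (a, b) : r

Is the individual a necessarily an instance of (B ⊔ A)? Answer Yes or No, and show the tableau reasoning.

Yes

1. a : (B ⊔ A)?  L(a) = {D} ∪ {(¬B ⊓ ¬A)}
   clash {B, ¬B} at a — a ∈ (B ⊔ A)
2. Hence a : (B ⊔ A): entailed.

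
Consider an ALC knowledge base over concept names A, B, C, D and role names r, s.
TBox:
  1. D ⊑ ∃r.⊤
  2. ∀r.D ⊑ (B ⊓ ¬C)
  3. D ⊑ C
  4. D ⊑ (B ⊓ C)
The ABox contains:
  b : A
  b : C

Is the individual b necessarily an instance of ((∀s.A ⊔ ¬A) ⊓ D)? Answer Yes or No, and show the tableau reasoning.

1. b : ((∀s.A ⊔ ¬A) ⊓ D)?  L(b) = {A, C} ∪ {((∃s.¬A ⊓ A) ⊔ ¬D)}
   open: L(b) ⊇ {A, C, ¬D, ∃r.¬D} (+ ∃-successors) — b ∉ ((∀s.A ⊔ ¬A) ⊓ D) possible
2. Hence b : ((∀s.A ⊔ ¬A) ⊓ D): not entailed.

No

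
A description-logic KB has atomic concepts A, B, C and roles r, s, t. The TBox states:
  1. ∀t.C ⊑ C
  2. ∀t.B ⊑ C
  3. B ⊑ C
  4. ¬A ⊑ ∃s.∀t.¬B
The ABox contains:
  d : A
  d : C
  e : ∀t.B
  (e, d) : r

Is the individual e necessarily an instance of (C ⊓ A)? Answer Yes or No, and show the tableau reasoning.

1. e : (C ⊓ A)?  L(e) = {∀t.B} ∪ {(¬C ⊔ ¬A)}
   apply at e: ∀t.B⊑C
   open: L(e) ⊇ {C, ¬A, ¬B, ∀t.B, ∃s.∀t.¬B} (+ ∃-successors) — e ∉ (C ⊓ A) possible
2. Hence e : (C ⊓ A): not entailed.

No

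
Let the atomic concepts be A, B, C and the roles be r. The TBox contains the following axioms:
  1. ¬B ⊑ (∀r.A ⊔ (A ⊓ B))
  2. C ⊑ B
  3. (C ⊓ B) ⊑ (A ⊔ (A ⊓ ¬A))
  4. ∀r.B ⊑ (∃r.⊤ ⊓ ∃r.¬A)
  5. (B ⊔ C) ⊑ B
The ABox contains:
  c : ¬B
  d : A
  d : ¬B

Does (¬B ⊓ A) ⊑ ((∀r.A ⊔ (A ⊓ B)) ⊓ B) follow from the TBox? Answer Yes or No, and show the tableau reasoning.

No

1. (¬B ⊓ A) ⊑ ((∀r.A ⊔ (A ⊓ B)) ⊓ B)  ⇔  ((¬B ⊓ A) ⊓ ((∃r.¬A ⊓ (¬A ⊔ ¬B)) ⊔ ¬B)) unsat w.r.t. T
   apply at x₀: ¬B⊑(∀r.A ⊔ (A ⊓ B))
   open: L(x₀) ⊇ {A, ¬B, ¬C, ∀r.A, ∃r.¬B} (+ ∃-successors)
2. Hence (¬B ⊓ A) ⊑ ((∀r.A ⊔ (A ⊓ B)) ⊓ B): not entailed.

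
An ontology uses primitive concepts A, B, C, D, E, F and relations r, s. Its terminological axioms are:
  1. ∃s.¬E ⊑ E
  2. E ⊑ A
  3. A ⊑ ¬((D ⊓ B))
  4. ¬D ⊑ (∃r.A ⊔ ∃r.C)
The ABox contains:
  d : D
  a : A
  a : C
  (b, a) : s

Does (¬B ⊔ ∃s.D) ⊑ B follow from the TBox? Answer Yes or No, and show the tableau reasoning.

1. (¬B ⊔ ∃s.D) ⊑ B  ⇔  ((¬B ⊔ ∃s.D) ⊓ ¬B) unsat w.r.t. T
   open: L(x₀) ⊇ {D, ¬A, ¬B, ¬E, ∀s.E}
2. Hence (¬B ⊔ ∃s.D) ⊑ B: not entailed.

No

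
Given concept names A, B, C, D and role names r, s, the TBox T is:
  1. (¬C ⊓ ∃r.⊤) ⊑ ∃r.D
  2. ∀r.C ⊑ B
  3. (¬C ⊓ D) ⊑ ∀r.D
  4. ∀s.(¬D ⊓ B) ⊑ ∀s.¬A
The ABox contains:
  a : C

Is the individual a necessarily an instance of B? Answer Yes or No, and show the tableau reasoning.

No

1. a : B?  L(a) = {C} ∪ {¬B}
   open: L(a) ⊇ {C, ¬B, ∃r.¬C, ∃s.(D ⊔ ¬B)} (+ ∃-successors) — a ∉ B possible
2. Hence a : B: not entailed.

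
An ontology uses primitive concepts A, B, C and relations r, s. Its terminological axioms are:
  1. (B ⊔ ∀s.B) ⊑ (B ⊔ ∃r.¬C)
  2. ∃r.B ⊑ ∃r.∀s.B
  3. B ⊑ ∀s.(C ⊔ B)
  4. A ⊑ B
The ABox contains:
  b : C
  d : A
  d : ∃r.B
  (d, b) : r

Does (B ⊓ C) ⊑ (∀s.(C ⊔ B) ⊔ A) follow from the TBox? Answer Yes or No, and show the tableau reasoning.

1. (B ⊓ C) ⊑ (∀s.(C ⊔ B) ⊔ A)  ⇔  ((B ⊓ C) ⊓ (∃s.(¬C ⊓ ¬B) ⊓ ¬A)) unsat w.r.t. T
   all branches close; clash {B, ¬B} at an ∃-successor
2. Hence (B ⊓ C) ⊑ (∀s.(C ⊔ B) ⊔ A): entailed.

Yes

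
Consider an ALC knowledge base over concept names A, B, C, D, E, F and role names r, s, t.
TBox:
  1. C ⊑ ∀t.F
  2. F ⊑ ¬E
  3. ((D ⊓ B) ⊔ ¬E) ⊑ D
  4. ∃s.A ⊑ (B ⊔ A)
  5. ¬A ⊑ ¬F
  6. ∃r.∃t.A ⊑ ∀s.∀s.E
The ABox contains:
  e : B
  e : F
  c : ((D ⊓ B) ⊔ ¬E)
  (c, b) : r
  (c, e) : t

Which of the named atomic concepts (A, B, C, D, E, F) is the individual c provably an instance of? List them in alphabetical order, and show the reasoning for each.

1. c : A?  L(c) = {((D ⊓ B) ⊔ ¬E)} ∪ {¬A}
   apply at c: ((D ⊓ B) ⊔ ¬E)⊑D; ¬A⊑¬F
   open: L(c) ⊇ {B, D, ¬A, ¬C, ¬F, …} — c ∉ A possible
2. c : B?  L(c) = {((D ⊓ B) ⊔ ¬E)} ∪ {¬B}
   apply at c: ((D ⊓ B) ⊔ ¬E)⊑D
   open: L(c) ⊇ {A, D, ¬B, ¬C, ¬E, …} — c ∉ B possible
3. c : C?  L(c) = {((D ⊓ B) ⊔ ¬E)} ∪ {¬C}
   apply at c: ((D ⊓ B) ⊔ ¬E)⊑D
   open: L(c) ⊇ {A, B, D, ¬C, ¬F, …} — c ∉ C possible
4. c : D?  L(c) = {((D ⊓ B) ⊔ ¬E)} ∪ {¬D}
   clash {D, ¬D} at c — c ∈ D
5. c : E?  L(c) = {((D ⊓ B) ⊔ ¬E)} ∪ {¬E}
   apply at c: ((D ⊓ B) ⊔ ¬E)⊑D
   open: L(c) ⊇ {A, D, ¬C, ¬E, ∀r.∀t.¬A, …} — c ∉ E possible
6. c : F?  L(c) = {((D ⊓ B) ⊔ ¬E)} ∪ {¬F}
   apply at c: ((D ⊓ B) ⊔ ¬E)⊑D
   open: L(c) ⊇ {B, D, ¬C, ¬F, ∀r.∀t.¬A, …} — c ∉ F possible
7. Entailed for c: {D}

{D}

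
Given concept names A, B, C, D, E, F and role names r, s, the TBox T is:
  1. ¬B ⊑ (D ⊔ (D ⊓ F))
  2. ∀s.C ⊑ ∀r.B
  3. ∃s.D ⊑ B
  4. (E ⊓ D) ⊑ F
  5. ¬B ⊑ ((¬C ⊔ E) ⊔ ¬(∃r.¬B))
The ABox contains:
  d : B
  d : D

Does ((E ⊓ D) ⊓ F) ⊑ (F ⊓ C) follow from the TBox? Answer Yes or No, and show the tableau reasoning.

1. ((E ⊓ D) ⊓ F) ⊑ (F ⊓ C)  ⇔  (((E ⊓ D) ⊓ F) ⊓ (¬F ⊔ ¬C)) unsat w.r.t. T
   open: L(x₀) ⊇ {B, D, E, F, ¬C, …} (+ ∃-successors)
2. Hence ((E ⊓ D) ⊓ F) ⊑ (F ⊓ C): not entailed.

No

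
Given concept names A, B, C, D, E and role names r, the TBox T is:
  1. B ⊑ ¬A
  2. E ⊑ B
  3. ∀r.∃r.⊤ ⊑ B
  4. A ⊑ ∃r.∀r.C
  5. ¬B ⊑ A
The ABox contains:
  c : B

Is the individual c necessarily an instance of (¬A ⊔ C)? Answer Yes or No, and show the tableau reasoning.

Yes

1. c : (¬A ⊔ C)?  L(c) = {B} ∪ {(A ⊓ ¬C)}
   clash {A, ¬A} at c — c ∈ (¬A ⊔ C)
2. Hence c : (¬A ⊔ C): entailed.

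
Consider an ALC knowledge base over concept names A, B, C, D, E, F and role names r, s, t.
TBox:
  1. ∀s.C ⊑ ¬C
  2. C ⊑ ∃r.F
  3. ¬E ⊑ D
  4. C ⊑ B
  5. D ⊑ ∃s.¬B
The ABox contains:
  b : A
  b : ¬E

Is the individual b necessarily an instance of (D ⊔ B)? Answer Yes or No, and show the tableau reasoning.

1. b : (D ⊔ B)?  L(b) = {A, ¬E} ∪ {(¬D ⊓ ¬B)}
   clash {D, ¬D} at b — b ∈ (D ⊔ B)
2. Hence b : (D ⊔ B): entailed.

Yes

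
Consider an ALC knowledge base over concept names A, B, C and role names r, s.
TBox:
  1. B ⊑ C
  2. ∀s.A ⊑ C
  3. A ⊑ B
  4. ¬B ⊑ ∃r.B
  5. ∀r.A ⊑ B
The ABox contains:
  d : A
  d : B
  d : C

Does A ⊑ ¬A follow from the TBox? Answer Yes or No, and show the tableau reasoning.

No

1. A ⊑ ¬A  ⇔  (A ⊓ A) unsat w.r.t. T
   apply at x₀: A⊑B
   open: L(x₀) ⊇ {A, B, C}
2. Hence A ⊑ ¬A: not entailed.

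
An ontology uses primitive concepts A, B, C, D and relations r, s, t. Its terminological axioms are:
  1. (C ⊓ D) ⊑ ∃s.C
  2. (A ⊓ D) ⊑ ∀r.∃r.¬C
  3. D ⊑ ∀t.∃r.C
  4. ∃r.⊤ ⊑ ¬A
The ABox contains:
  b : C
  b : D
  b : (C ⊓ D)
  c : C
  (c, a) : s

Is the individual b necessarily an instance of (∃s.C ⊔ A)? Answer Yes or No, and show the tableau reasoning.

Yes

1. b : (∃s.C ⊔ A)?  L(b) = {C, D, (C ⊓ D)} ∪ {(∀s.¬C ⊓ ¬A)}
   clash {C, ¬C} at an ∃-successor — b ∈ (∃s.C ⊔ A)
2. Hence b : (∃s.C ⊔ A): entailed.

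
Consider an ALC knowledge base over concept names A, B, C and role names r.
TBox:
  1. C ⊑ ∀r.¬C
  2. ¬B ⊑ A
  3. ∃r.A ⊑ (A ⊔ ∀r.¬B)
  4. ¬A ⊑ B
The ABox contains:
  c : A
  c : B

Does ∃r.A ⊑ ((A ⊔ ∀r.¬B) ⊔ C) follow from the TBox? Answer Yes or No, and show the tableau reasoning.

Yes

1. ∃r.A ⊑ ((A ⊔ ∀r.¬B) ⊔ C)  ⇔  (∃r.A ⊓ ((¬A ⊓ ∃r.B) ⊓ ¬C)) unsat w.r.t. T
   all branches close; clash {B, ¬B} at an ∃-successor
2. Hence ∃r.A ⊑ ((A ⊔ ∀r.¬B) ⊔ C): entailed.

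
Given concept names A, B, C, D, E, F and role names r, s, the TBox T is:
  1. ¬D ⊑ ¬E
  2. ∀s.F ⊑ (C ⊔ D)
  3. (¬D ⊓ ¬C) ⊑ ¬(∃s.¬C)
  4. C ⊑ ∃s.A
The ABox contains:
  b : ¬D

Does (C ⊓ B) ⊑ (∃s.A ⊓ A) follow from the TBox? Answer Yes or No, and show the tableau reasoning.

No

1. (C ⊓ B) ⊑ (∃s.A ⊓ A)  ⇔  ((C ⊓ B) ⊓ (∀s.¬A ⊔ ¬A)) unsat w.r.t. T
   apply at x₀: C⊑∃s.A
   open: L(x₀) ⊇ {B, C, D, ¬A, ∃s.A, …} (+ ∃-successors)
2. Hence (C ⊓ B) ⊑ (∃s.A ⊓ A): not entailed.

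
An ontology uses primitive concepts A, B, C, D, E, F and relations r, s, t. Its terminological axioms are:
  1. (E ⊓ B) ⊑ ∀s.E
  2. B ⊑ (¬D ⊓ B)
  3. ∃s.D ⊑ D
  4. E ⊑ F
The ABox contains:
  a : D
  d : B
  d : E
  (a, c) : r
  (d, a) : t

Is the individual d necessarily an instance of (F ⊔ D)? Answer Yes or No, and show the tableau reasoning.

1. d : (F ⊔ D)?  L(d) = {B, E} ∪ {(¬F ⊓ ¬D)}
   clash {F, ¬F} at d — d ∈ (F ⊔ D)
2. Hence d : (F ⊔ D): entailed.

Yes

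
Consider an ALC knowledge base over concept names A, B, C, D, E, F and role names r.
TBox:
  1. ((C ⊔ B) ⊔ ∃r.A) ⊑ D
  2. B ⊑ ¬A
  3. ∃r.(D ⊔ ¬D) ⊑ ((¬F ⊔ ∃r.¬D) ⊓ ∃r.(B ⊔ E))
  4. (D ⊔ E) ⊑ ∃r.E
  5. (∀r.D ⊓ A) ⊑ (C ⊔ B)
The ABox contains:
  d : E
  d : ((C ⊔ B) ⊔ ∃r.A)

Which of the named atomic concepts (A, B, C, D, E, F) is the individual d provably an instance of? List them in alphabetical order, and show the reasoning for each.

1. d : A?  L(d) = {E, ((C ⊔ B) ⊔ ∃r.A)} ∪ {¬A}
   apply at d: ((C ⊔ B) ⊔ ∃r.A)⊑D
   open: L(d) ⊇ {C, D, E, ¬A, ¬F, …} (+ ∃-successors) — d ∉ A possible
2. d : B?  L(d) = {E, ((C ⊔ B) ⊔ ∃r.A)} ∪ {¬B}
   apply at d: ((C ⊔ B) ⊔ ∃r.A)⊑D
   open: L(d) ⊇ {C, D, E, ¬B, ¬F, …} (+ ∃-successors) — d ∉ B possible
3. d : C?  L(d) = {E, ((C ⊔ B) ⊔ ∃r.A)} ∪ {¬C}
   apply at d: ((C ⊔ B) ⊔ ∃r.A)⊑D
   open: L(d) ⊇ {B, D, E, ¬A, ¬C, …} (+ ∃-successors) — d ∉ C possible
4. d : D?  L(d) = {E, ((C ⊔ B) ⊔ ∃r.A)} ∪ {¬D}
   clash {D, ¬D} at d — d ∈ D
5. d : E?  L(d) = {E, ((C ⊔ B) ⊔ ∃r.A)} ∪ {¬E}
   clash {E, ¬E} at d — d ∈ E
6. d : F?  L(d) = {E, ((C ⊔ B) ⊔ ∃r.A)} ∪ {¬F}
   apply at d: ((C ⊔ B) ⊔ ∃r.A)⊑D
   open: L(d) ⊇ {C, D, E, ¬B, ¬F, …} (+ ∃-successors) — d ∉ F possible
7. Entailed for d: {D, E}

{D, E}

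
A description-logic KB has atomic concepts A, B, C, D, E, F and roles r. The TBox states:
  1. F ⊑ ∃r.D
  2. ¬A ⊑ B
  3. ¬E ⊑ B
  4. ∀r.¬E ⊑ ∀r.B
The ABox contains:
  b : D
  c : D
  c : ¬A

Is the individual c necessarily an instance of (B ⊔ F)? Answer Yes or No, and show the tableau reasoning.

Yes

1. c : (B ⊔ F)?  L(c) = {D, ¬A} ∪ {(¬B ⊓ ¬F)}
   clash {B, ¬B} at c — c ∈ (B ⊔ F)
2. Hence c : (B ⊔ F): entailed.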